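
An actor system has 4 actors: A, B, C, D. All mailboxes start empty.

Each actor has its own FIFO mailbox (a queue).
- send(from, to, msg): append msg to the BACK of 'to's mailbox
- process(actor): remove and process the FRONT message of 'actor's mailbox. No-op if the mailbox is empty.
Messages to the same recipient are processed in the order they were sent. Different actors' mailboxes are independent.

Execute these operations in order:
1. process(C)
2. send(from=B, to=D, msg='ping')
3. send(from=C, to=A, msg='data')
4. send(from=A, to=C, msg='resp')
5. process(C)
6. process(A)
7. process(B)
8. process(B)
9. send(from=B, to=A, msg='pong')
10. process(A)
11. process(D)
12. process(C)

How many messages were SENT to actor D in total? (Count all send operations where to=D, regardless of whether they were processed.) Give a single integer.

Answer: 1

Derivation:
After 1 (process(C)): A:[] B:[] C:[] D:[]
After 2 (send(from=B, to=D, msg='ping')): A:[] B:[] C:[] D:[ping]
After 3 (send(from=C, to=A, msg='data')): A:[data] B:[] C:[] D:[ping]
After 4 (send(from=A, to=C, msg='resp')): A:[data] B:[] C:[resp] D:[ping]
After 5 (process(C)): A:[data] B:[] C:[] D:[ping]
After 6 (process(A)): A:[] B:[] C:[] D:[ping]
After 7 (process(B)): A:[] B:[] C:[] D:[ping]
After 8 (process(B)): A:[] B:[] C:[] D:[ping]
After 9 (send(from=B, to=A, msg='pong')): A:[pong] B:[] C:[] D:[ping]
After 10 (process(A)): A:[] B:[] C:[] D:[ping]
After 11 (process(D)): A:[] B:[] C:[] D:[]
After 12 (process(C)): A:[] B:[] C:[] D:[]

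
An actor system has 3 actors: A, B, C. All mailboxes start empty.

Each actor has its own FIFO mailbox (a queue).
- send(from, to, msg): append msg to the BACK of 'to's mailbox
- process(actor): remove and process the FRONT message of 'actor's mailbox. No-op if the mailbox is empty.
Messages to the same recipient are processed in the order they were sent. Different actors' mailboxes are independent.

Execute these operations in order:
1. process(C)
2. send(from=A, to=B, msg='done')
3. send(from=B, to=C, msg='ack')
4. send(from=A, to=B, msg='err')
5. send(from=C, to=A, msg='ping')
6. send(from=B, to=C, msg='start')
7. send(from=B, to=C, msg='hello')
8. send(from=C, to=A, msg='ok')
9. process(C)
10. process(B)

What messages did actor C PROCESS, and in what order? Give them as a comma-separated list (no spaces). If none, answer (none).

After 1 (process(C)): A:[] B:[] C:[]
After 2 (send(from=A, to=B, msg='done')): A:[] B:[done] C:[]
After 3 (send(from=B, to=C, msg='ack')): A:[] B:[done] C:[ack]
After 4 (send(from=A, to=B, msg='err')): A:[] B:[done,err] C:[ack]
After 5 (send(from=C, to=A, msg='ping')): A:[ping] B:[done,err] C:[ack]
After 6 (send(from=B, to=C, msg='start')): A:[ping] B:[done,err] C:[ack,start]
After 7 (send(from=B, to=C, msg='hello')): A:[ping] B:[done,err] C:[ack,start,hello]
After 8 (send(from=C, to=A, msg='ok')): A:[ping,ok] B:[done,err] C:[ack,start,hello]
After 9 (process(C)): A:[ping,ok] B:[done,err] C:[start,hello]
After 10 (process(B)): A:[ping,ok] B:[err] C:[start,hello]

Answer: ack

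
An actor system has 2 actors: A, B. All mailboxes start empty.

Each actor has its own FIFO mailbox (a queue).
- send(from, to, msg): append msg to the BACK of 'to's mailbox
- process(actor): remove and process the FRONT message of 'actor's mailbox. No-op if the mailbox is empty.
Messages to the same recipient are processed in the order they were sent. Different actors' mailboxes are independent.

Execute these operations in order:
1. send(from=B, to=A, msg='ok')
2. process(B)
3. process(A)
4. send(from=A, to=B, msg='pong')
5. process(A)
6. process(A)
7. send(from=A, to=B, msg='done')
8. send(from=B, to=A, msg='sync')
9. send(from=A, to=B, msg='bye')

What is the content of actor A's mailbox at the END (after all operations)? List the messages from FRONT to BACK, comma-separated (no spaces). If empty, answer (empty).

After 1 (send(from=B, to=A, msg='ok')): A:[ok] B:[]
After 2 (process(B)): A:[ok] B:[]
After 3 (process(A)): A:[] B:[]
After 4 (send(from=A, to=B, msg='pong')): A:[] B:[pong]
After 5 (process(A)): A:[] B:[pong]
After 6 (process(A)): A:[] B:[pong]
After 7 (send(from=A, to=B, msg='done')): A:[] B:[pong,done]
After 8 (send(from=B, to=A, msg='sync')): A:[sync] B:[pong,done]
After 9 (send(from=A, to=B, msg='bye')): A:[sync] B:[pong,done,bye]

Answer: sync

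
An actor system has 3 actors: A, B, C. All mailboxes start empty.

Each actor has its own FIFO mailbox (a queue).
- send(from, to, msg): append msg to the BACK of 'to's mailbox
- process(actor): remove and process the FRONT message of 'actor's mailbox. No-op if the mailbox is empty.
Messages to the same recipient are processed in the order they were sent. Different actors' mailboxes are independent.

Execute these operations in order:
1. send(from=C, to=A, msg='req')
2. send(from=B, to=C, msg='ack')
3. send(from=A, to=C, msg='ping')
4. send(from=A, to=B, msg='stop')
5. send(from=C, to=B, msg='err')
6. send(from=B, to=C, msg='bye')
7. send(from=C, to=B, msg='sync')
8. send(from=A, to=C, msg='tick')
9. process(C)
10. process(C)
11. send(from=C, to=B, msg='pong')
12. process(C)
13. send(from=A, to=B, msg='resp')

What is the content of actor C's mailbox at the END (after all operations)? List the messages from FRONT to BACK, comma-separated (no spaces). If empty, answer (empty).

After 1 (send(from=C, to=A, msg='req')): A:[req] B:[] C:[]
After 2 (send(from=B, to=C, msg='ack')): A:[req] B:[] C:[ack]
After 3 (send(from=A, to=C, msg='ping')): A:[req] B:[] C:[ack,ping]
After 4 (send(from=A, to=B, msg='stop')): A:[req] B:[stop] C:[ack,ping]
After 5 (send(from=C, to=B, msg='err')): A:[req] B:[stop,err] C:[ack,ping]
After 6 (send(from=B, to=C, msg='bye')): A:[req] B:[stop,err] C:[ack,ping,bye]
After 7 (send(from=C, to=B, msg='sync')): A:[req] B:[stop,err,sync] C:[ack,ping,bye]
After 8 (send(from=A, to=C, msg='tick')): A:[req] B:[stop,err,sync] C:[ack,ping,bye,tick]
After 9 (process(C)): A:[req] B:[stop,err,sync] C:[ping,bye,tick]
After 10 (process(C)): A:[req] B:[stop,err,sync] C:[bye,tick]
After 11 (send(from=C, to=B, msg='pong')): A:[req] B:[stop,err,sync,pong] C:[bye,tick]
After 12 (process(C)): A:[req] B:[stop,err,sync,pong] C:[tick]
After 13 (send(from=A, to=B, msg='resp')): A:[req] B:[stop,err,sync,pong,resp] C:[tick]

Answer: tick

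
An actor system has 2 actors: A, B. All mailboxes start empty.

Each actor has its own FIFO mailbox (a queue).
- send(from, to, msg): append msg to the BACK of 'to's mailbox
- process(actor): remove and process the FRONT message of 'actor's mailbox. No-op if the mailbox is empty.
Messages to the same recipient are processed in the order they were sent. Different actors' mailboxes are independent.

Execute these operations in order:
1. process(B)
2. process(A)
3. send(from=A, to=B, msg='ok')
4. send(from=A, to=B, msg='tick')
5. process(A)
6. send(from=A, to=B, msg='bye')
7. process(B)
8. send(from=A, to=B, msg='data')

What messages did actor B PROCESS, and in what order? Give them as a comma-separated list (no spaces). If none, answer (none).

Answer: ok

Derivation:
After 1 (process(B)): A:[] B:[]
After 2 (process(A)): A:[] B:[]
After 3 (send(from=A, to=B, msg='ok')): A:[] B:[ok]
After 4 (send(from=A, to=B, msg='tick')): A:[] B:[ok,tick]
After 5 (process(A)): A:[] B:[ok,tick]
After 6 (send(from=A, to=B, msg='bye')): A:[] B:[ok,tick,bye]
After 7 (process(B)): A:[] B:[tick,bye]
After 8 (send(from=A, to=B, msg='data')): A:[] B:[tick,bye,data]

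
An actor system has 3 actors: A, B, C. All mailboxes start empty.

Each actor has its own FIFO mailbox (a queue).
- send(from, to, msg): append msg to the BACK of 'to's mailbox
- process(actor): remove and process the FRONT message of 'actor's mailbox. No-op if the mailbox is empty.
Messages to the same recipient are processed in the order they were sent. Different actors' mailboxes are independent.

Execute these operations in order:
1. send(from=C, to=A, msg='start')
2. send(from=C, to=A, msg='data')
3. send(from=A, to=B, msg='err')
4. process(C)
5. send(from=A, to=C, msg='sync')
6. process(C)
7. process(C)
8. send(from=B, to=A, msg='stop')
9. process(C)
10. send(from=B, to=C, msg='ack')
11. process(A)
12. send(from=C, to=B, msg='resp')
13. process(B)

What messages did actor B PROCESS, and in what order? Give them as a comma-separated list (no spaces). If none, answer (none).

After 1 (send(from=C, to=A, msg='start')): A:[start] B:[] C:[]
After 2 (send(from=C, to=A, msg='data')): A:[start,data] B:[] C:[]
After 3 (send(from=A, to=B, msg='err')): A:[start,data] B:[err] C:[]
After 4 (process(C)): A:[start,data] B:[err] C:[]
After 5 (send(from=A, to=C, msg='sync')): A:[start,data] B:[err] C:[sync]
After 6 (process(C)): A:[start,data] B:[err] C:[]
After 7 (process(C)): A:[start,data] B:[err] C:[]
After 8 (send(from=B, to=A, msg='stop')): A:[start,data,stop] B:[err] C:[]
After 9 (process(C)): A:[start,data,stop] B:[err] C:[]
After 10 (send(from=B, to=C, msg='ack')): A:[start,data,stop] B:[err] C:[ack]
After 11 (process(A)): A:[data,stop] B:[err] C:[ack]
After 12 (send(from=C, to=B, msg='resp')): A:[data,stop] B:[err,resp] C:[ack]
After 13 (process(B)): A:[data,stop] B:[resp] C:[ack]

Answer: err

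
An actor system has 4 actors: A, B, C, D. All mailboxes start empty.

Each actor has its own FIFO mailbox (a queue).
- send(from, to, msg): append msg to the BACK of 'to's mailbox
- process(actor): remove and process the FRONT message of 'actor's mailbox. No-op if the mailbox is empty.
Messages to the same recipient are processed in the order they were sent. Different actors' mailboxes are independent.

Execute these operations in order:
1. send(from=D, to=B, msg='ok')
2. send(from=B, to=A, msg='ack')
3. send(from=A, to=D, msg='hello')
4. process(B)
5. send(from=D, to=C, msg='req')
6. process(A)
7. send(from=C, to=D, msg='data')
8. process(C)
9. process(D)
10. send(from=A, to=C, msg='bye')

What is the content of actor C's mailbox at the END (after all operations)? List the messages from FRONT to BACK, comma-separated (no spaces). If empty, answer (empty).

Answer: bye

Derivation:
After 1 (send(from=D, to=B, msg='ok')): A:[] B:[ok] C:[] D:[]
After 2 (send(from=B, to=A, msg='ack')): A:[ack] B:[ok] C:[] D:[]
After 3 (send(from=A, to=D, msg='hello')): A:[ack] B:[ok] C:[] D:[hello]
After 4 (process(B)): A:[ack] B:[] C:[] D:[hello]
After 5 (send(from=D, to=C, msg='req')): A:[ack] B:[] C:[req] D:[hello]
After 6 (process(A)): A:[] B:[] C:[req] D:[hello]
After 7 (send(from=C, to=D, msg='data')): A:[] B:[] C:[req] D:[hello,data]
After 8 (process(C)): A:[] B:[] C:[] D:[hello,data]
After 9 (process(D)): A:[] B:[] C:[] D:[data]
After 10 (send(from=A, to=C, msg='bye')): A:[] B:[] C:[bye] D:[data]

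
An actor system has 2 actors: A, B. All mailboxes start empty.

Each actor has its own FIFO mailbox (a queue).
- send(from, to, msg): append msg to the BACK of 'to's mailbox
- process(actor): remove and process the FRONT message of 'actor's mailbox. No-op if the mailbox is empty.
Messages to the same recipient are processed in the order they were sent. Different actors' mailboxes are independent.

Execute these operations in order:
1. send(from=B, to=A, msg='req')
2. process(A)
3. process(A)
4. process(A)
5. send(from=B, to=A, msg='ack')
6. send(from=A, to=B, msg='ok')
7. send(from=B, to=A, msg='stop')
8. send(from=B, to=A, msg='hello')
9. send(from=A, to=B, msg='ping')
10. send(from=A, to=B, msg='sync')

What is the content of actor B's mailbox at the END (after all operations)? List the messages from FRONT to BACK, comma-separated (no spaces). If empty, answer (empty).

Answer: ok,ping,sync

Derivation:
After 1 (send(from=B, to=A, msg='req')): A:[req] B:[]
After 2 (process(A)): A:[] B:[]
After 3 (process(A)): A:[] B:[]
After 4 (process(A)): A:[] B:[]
After 5 (send(from=B, to=A, msg='ack')): A:[ack] B:[]
After 6 (send(from=A, to=B, msg='ok')): A:[ack] B:[ok]
After 7 (send(from=B, to=A, msg='stop')): A:[ack,stop] B:[ok]
After 8 (send(from=B, to=A, msg='hello')): A:[ack,stop,hello] B:[ok]
After 9 (send(from=A, to=B, msg='ping')): A:[ack,stop,hello] B:[ok,ping]
After 10 (send(from=A, to=B, msg='sync')): A:[ack,stop,hello] B:[ok,ping,sync]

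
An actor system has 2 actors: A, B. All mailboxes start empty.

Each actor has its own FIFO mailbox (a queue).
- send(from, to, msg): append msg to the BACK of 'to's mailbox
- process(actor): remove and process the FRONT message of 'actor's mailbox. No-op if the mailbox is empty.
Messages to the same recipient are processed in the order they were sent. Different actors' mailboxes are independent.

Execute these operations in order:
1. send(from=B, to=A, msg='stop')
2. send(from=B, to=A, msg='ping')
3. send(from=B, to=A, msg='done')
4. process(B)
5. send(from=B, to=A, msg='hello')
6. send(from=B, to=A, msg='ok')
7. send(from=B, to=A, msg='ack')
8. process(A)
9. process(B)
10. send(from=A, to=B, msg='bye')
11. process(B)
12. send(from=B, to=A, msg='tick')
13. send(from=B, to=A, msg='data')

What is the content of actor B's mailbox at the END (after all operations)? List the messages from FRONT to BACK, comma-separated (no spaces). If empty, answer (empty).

After 1 (send(from=B, to=A, msg='stop')): A:[stop] B:[]
After 2 (send(from=B, to=A, msg='ping')): A:[stop,ping] B:[]
After 3 (send(from=B, to=A, msg='done')): A:[stop,ping,done] B:[]
After 4 (process(B)): A:[stop,ping,done] B:[]
After 5 (send(from=B, to=A, msg='hello')): A:[stop,ping,done,hello] B:[]
After 6 (send(from=B, to=A, msg='ok')): A:[stop,ping,done,hello,ok] B:[]
After 7 (send(from=B, to=A, msg='ack')): A:[stop,ping,done,hello,ok,ack] B:[]
After 8 (process(A)): A:[ping,done,hello,ok,ack] B:[]
After 9 (process(B)): A:[ping,done,hello,ok,ack] B:[]
After 10 (send(from=A, to=B, msg='bye')): A:[ping,done,hello,ok,ack] B:[bye]
After 11 (process(B)): A:[ping,done,hello,ok,ack] B:[]
After 12 (send(from=B, to=A, msg='tick')): A:[ping,done,hello,ok,ack,tick] B:[]
After 13 (send(from=B, to=A, msg='data')): A:[ping,done,hello,ok,ack,tick,data] B:[]

Answer: (empty)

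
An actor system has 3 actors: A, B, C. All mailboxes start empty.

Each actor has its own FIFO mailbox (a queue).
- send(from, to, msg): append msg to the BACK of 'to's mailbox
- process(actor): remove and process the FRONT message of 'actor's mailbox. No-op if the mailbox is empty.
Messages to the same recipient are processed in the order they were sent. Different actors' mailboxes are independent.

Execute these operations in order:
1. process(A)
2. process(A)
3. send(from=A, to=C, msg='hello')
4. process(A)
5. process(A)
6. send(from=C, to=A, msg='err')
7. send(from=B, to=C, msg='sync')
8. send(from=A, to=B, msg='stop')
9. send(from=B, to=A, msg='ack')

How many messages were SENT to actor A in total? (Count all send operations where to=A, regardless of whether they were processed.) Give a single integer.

After 1 (process(A)): A:[] B:[] C:[]
After 2 (process(A)): A:[] B:[] C:[]
After 3 (send(from=A, to=C, msg='hello')): A:[] B:[] C:[hello]
After 4 (process(A)): A:[] B:[] C:[hello]
After 5 (process(A)): A:[] B:[] C:[hello]
After 6 (send(from=C, to=A, msg='err')): A:[err] B:[] C:[hello]
After 7 (send(from=B, to=C, msg='sync')): A:[err] B:[] C:[hello,sync]
After 8 (send(from=A, to=B, msg='stop')): A:[err] B:[stop] C:[hello,sync]
After 9 (send(from=B, to=A, msg='ack')): A:[err,ack] B:[stop] C:[hello,sync]

Answer: 2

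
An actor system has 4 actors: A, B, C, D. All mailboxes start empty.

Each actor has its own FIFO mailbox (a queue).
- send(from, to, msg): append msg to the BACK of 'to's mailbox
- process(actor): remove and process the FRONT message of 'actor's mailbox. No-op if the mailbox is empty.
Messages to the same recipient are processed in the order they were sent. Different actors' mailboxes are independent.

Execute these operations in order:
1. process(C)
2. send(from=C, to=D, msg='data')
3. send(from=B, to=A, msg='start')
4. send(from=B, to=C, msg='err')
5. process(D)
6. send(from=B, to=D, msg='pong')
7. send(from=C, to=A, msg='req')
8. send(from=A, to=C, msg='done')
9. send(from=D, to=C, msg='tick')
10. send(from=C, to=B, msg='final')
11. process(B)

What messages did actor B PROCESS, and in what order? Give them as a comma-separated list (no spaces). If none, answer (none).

After 1 (process(C)): A:[] B:[] C:[] D:[]
After 2 (send(from=C, to=D, msg='data')): A:[] B:[] C:[] D:[data]
After 3 (send(from=B, to=A, msg='start')): A:[start] B:[] C:[] D:[data]
After 4 (send(from=B, to=C, msg='err')): A:[start] B:[] C:[err] D:[data]
After 5 (process(D)): A:[start] B:[] C:[err] D:[]
After 6 (send(from=B, to=D, msg='pong')): A:[start] B:[] C:[err] D:[pong]
After 7 (send(from=C, to=A, msg='req')): A:[start,req] B:[] C:[err] D:[pong]
After 8 (send(from=A, to=C, msg='done')): A:[start,req] B:[] C:[err,done] D:[pong]
After 9 (send(from=D, to=C, msg='tick')): A:[start,req] B:[] C:[err,done,tick] D:[pong]
After 10 (send(from=C, to=B, msg='final')): A:[start,req] B:[final] C:[err,done,tick] D:[pong]
After 11 (process(B)): A:[start,req] B:[] C:[err,done,tick] D:[pong]

Answer: final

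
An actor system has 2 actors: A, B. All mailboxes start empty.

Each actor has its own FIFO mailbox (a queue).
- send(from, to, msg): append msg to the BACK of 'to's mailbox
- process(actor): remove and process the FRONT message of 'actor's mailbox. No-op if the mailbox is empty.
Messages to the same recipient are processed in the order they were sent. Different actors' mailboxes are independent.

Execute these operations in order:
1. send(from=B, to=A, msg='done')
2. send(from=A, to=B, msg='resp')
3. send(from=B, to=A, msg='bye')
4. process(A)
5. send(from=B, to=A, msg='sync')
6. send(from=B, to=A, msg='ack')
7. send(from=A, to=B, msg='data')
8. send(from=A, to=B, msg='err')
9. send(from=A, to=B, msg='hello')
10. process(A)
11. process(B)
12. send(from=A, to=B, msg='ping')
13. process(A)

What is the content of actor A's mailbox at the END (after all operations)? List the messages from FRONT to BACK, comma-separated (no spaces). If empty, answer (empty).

After 1 (send(from=B, to=A, msg='done')): A:[done] B:[]
After 2 (send(from=A, to=B, msg='resp')): A:[done] B:[resp]
After 3 (send(from=B, to=A, msg='bye')): A:[done,bye] B:[resp]
After 4 (process(A)): A:[bye] B:[resp]
After 5 (send(from=B, to=A, msg='sync')): A:[bye,sync] B:[resp]
After 6 (send(from=B, to=A, msg='ack')): A:[bye,sync,ack] B:[resp]
After 7 (send(from=A, to=B, msg='data')): A:[bye,sync,ack] B:[resp,data]
After 8 (send(from=A, to=B, msg='err')): A:[bye,sync,ack] B:[resp,data,err]
After 9 (send(from=A, to=B, msg='hello')): A:[bye,sync,ack] B:[resp,data,err,hello]
After 10 (process(A)): A:[sync,ack] B:[resp,data,err,hello]
After 11 (process(B)): A:[sync,ack] B:[data,err,hello]
After 12 (send(from=A, to=B, msg='ping')): A:[sync,ack] B:[data,err,hello,ping]
After 13 (process(A)): A:[ack] B:[data,err,hello,ping]

Answer: ack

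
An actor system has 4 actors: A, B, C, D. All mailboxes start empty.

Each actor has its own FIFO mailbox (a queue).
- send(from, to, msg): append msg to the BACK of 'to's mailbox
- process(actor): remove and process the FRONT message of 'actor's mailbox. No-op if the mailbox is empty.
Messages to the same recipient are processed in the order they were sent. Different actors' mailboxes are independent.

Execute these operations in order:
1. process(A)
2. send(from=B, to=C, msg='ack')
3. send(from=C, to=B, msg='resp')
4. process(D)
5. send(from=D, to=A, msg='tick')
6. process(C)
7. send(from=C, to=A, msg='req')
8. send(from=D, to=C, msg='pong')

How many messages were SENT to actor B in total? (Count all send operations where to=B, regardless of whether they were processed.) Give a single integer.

After 1 (process(A)): A:[] B:[] C:[] D:[]
After 2 (send(from=B, to=C, msg='ack')): A:[] B:[] C:[ack] D:[]
After 3 (send(from=C, to=B, msg='resp')): A:[] B:[resp] C:[ack] D:[]
After 4 (process(D)): A:[] B:[resp] C:[ack] D:[]
After 5 (send(from=D, to=A, msg='tick')): A:[tick] B:[resp] C:[ack] D:[]
After 6 (process(C)): A:[tick] B:[resp] C:[] D:[]
After 7 (send(from=C, to=A, msg='req')): A:[tick,req] B:[resp] C:[] D:[]
After 8 (send(from=D, to=C, msg='pong')): A:[tick,req] B:[resp] C:[pong] D:[]

Answer: 1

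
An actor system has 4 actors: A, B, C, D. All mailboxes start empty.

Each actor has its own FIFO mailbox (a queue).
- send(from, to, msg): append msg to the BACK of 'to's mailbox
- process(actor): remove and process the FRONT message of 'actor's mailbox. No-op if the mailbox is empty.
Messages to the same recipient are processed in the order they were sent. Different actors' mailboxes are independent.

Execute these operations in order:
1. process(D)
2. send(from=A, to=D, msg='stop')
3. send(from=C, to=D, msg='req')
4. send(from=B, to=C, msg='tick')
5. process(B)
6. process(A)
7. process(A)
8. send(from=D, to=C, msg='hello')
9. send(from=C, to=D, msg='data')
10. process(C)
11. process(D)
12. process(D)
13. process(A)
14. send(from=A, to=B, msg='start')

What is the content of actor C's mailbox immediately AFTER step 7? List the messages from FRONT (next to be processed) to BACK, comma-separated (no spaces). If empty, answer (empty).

After 1 (process(D)): A:[] B:[] C:[] D:[]
After 2 (send(from=A, to=D, msg='stop')): A:[] B:[] C:[] D:[stop]
After 3 (send(from=C, to=D, msg='req')): A:[] B:[] C:[] D:[stop,req]
After 4 (send(from=B, to=C, msg='tick')): A:[] B:[] C:[tick] D:[stop,req]
After 5 (process(B)): A:[] B:[] C:[tick] D:[stop,req]
After 6 (process(A)): A:[] B:[] C:[tick] D:[stop,req]
After 7 (process(A)): A:[] B:[] C:[tick] D:[stop,req]

tick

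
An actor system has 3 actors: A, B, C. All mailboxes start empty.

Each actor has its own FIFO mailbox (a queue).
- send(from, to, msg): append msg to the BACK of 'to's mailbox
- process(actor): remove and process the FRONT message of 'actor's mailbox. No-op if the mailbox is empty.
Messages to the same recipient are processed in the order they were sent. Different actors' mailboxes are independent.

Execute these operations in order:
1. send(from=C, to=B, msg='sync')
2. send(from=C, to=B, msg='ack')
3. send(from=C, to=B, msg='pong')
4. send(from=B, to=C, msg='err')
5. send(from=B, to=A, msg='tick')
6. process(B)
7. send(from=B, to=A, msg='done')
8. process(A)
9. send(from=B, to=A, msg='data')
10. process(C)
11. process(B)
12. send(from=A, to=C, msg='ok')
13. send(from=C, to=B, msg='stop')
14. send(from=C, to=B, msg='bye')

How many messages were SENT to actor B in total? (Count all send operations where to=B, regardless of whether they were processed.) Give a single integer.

Answer: 5

Derivation:
After 1 (send(from=C, to=B, msg='sync')): A:[] B:[sync] C:[]
After 2 (send(from=C, to=B, msg='ack')): A:[] B:[sync,ack] C:[]
After 3 (send(from=C, to=B, msg='pong')): A:[] B:[sync,ack,pong] C:[]
After 4 (send(from=B, to=C, msg='err')): A:[] B:[sync,ack,pong] C:[err]
After 5 (send(from=B, to=A, msg='tick')): A:[tick] B:[sync,ack,pong] C:[err]
After 6 (process(B)): A:[tick] B:[ack,pong] C:[err]
After 7 (send(from=B, to=A, msg='done')): A:[tick,done] B:[ack,pong] C:[err]
After 8 (process(A)): A:[done] B:[ack,pong] C:[err]
After 9 (send(from=B, to=A, msg='data')): A:[done,data] B:[ack,pong] C:[err]
After 10 (process(C)): A:[done,data] B:[ack,pong] C:[]
After 11 (process(B)): A:[done,data] B:[pong] C:[]
After 12 (send(from=A, to=C, msg='ok')): A:[done,data] B:[pong] C:[ok]
After 13 (send(from=C, to=B, msg='stop')): A:[done,data] B:[pong,stop] C:[ok]
After 14 (send(from=C, to=B, msg='bye')): A:[done,data] B:[pong,stop,bye] C:[ok]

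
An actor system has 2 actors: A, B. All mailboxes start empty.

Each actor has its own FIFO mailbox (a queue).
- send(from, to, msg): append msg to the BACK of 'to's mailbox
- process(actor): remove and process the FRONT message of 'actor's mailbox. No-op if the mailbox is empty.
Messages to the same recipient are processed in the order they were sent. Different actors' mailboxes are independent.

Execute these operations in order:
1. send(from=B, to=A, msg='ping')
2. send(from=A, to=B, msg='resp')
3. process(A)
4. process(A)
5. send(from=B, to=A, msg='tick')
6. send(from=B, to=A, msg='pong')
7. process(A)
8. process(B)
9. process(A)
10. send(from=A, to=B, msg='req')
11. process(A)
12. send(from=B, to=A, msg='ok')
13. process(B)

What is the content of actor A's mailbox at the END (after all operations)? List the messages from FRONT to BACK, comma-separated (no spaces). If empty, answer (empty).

Answer: ok

Derivation:
After 1 (send(from=B, to=A, msg='ping')): A:[ping] B:[]
After 2 (send(from=A, to=B, msg='resp')): A:[ping] B:[resp]
After 3 (process(A)): A:[] B:[resp]
After 4 (process(A)): A:[] B:[resp]
After 5 (send(from=B, to=A, msg='tick')): A:[tick] B:[resp]
After 6 (send(from=B, to=A, msg='pong')): A:[tick,pong] B:[resp]
After 7 (process(A)): A:[pong] B:[resp]
After 8 (process(B)): A:[pong] B:[]
After 9 (process(A)): A:[] B:[]
After 10 (send(from=A, to=B, msg='req')): A:[] B:[req]
After 11 (process(A)): A:[] B:[req]
After 12 (send(from=B, to=A, msg='ok')): A:[ok] B:[req]
After 13 (process(B)): A:[ok] B:[]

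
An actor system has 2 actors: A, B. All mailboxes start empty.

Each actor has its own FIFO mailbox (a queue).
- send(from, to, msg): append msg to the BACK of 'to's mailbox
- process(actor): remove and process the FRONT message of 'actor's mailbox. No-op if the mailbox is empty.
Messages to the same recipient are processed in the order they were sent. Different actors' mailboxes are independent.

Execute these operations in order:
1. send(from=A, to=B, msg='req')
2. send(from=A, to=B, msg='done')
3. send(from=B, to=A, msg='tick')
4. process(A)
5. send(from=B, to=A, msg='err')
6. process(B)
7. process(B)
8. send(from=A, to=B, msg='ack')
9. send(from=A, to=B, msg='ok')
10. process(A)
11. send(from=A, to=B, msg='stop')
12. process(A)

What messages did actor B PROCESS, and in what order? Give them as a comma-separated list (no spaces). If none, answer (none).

After 1 (send(from=A, to=B, msg='req')): A:[] B:[req]
After 2 (send(from=A, to=B, msg='done')): A:[] B:[req,done]
After 3 (send(from=B, to=A, msg='tick')): A:[tick] B:[req,done]
After 4 (process(A)): A:[] B:[req,done]
After 5 (send(from=B, to=A, msg='err')): A:[err] B:[req,done]
After 6 (process(B)): A:[err] B:[done]
After 7 (process(B)): A:[err] B:[]
After 8 (send(from=A, to=B, msg='ack')): A:[err] B:[ack]
After 9 (send(from=A, to=B, msg='ok')): A:[err] B:[ack,ok]
After 10 (process(A)): A:[] B:[ack,ok]
After 11 (send(from=A, to=B, msg='stop')): A:[] B:[ack,ok,stop]
After 12 (process(A)): A:[] B:[ack,ok,stop]

Answer: req,done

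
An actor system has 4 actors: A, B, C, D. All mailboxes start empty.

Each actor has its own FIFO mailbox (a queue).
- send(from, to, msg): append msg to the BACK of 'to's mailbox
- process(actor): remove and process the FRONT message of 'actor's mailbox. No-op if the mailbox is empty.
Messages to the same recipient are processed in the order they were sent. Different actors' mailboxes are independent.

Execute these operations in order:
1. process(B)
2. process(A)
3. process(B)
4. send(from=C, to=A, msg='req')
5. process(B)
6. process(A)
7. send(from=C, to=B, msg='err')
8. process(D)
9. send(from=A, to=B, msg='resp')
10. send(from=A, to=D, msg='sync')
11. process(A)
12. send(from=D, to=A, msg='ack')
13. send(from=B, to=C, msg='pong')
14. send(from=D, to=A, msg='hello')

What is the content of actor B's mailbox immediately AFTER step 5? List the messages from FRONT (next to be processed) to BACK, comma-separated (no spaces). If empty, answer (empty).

After 1 (process(B)): A:[] B:[] C:[] D:[]
After 2 (process(A)): A:[] B:[] C:[] D:[]
After 3 (process(B)): A:[] B:[] C:[] D:[]
After 4 (send(from=C, to=A, msg='req')): A:[req] B:[] C:[] D:[]
After 5 (process(B)): A:[req] B:[] C:[] D:[]

(empty)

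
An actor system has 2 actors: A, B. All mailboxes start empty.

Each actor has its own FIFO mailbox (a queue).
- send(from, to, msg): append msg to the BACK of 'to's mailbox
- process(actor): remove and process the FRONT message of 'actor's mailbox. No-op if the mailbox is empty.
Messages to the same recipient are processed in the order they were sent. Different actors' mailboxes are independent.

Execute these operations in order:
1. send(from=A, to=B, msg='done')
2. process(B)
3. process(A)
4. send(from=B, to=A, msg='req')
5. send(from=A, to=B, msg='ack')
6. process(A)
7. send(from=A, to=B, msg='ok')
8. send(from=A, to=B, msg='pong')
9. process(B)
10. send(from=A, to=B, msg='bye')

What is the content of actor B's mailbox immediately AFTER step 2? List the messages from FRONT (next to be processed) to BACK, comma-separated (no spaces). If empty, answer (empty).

After 1 (send(from=A, to=B, msg='done')): A:[] B:[done]
After 2 (process(B)): A:[] B:[]

(empty)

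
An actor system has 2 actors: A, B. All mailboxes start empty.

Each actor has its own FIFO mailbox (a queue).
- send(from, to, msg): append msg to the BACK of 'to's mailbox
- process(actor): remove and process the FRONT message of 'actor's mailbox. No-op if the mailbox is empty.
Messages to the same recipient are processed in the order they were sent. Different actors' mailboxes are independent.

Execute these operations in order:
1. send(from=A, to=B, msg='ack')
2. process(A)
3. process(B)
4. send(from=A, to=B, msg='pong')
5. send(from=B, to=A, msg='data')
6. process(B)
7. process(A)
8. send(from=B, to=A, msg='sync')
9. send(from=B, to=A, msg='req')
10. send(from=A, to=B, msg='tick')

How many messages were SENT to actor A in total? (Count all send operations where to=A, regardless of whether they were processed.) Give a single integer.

Answer: 3

Derivation:
After 1 (send(from=A, to=B, msg='ack')): A:[] B:[ack]
After 2 (process(A)): A:[] B:[ack]
After 3 (process(B)): A:[] B:[]
After 4 (send(from=A, to=B, msg='pong')): A:[] B:[pong]
After 5 (send(from=B, to=A, msg='data')): A:[data] B:[pong]
After 6 (process(B)): A:[data] B:[]
After 7 (process(A)): A:[] B:[]
After 8 (send(from=B, to=A, msg='sync')): A:[sync] B:[]
After 9 (send(from=B, to=A, msg='req')): A:[sync,req] B:[]
After 10 (send(from=A, to=B, msg='tick')): A:[sync,req] B:[tick]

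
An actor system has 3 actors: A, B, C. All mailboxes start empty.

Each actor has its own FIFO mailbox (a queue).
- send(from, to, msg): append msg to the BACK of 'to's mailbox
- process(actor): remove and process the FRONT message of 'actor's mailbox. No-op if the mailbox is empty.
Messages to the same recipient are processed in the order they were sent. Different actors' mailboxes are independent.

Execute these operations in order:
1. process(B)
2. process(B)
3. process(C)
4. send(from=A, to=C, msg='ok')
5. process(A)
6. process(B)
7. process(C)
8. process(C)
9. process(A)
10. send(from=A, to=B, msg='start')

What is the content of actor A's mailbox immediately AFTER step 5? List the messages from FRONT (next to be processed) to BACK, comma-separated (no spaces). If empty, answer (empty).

After 1 (process(B)): A:[] B:[] C:[]
After 2 (process(B)): A:[] B:[] C:[]
After 3 (process(C)): A:[] B:[] C:[]
After 4 (send(from=A, to=C, msg='ok')): A:[] B:[] C:[ok]
After 5 (process(A)): A:[] B:[] C:[ok]

(empty)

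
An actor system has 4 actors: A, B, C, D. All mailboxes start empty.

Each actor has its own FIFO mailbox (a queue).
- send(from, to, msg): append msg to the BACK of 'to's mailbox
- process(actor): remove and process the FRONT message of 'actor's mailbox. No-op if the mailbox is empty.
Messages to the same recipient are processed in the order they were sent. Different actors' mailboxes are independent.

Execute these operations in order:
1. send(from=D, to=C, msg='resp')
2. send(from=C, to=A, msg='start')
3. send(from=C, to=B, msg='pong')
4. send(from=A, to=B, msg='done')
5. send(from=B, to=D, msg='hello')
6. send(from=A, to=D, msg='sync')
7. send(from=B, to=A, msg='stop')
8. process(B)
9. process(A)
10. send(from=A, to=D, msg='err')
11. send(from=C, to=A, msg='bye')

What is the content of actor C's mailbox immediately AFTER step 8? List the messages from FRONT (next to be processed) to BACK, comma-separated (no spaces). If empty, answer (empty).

After 1 (send(from=D, to=C, msg='resp')): A:[] B:[] C:[resp] D:[]
After 2 (send(from=C, to=A, msg='start')): A:[start] B:[] C:[resp] D:[]
After 3 (send(from=C, to=B, msg='pong')): A:[start] B:[pong] C:[resp] D:[]
After 4 (send(from=A, to=B, msg='done')): A:[start] B:[pong,done] C:[resp] D:[]
After 5 (send(from=B, to=D, msg='hello')): A:[start] B:[pong,done] C:[resp] D:[hello]
After 6 (send(from=A, to=D, msg='sync')): A:[start] B:[pong,done] C:[resp] D:[hello,sync]
After 7 (send(from=B, to=A, msg='stop')): A:[start,stop] B:[pong,done] C:[resp] D:[hello,sync]
After 8 (process(B)): A:[start,stop] B:[done] C:[resp] D:[hello,sync]

resp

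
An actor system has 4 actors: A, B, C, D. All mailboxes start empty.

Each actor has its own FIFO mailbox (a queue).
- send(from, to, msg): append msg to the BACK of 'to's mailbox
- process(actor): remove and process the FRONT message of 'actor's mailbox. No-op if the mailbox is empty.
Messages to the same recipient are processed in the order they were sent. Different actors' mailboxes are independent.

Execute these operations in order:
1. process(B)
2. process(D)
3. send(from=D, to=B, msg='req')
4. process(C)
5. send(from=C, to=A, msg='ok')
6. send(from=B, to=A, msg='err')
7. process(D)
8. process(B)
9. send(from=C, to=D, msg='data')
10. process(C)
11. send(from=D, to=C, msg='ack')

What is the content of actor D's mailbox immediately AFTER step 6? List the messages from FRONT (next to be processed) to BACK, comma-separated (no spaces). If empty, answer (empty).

After 1 (process(B)): A:[] B:[] C:[] D:[]
After 2 (process(D)): A:[] B:[] C:[] D:[]
After 3 (send(from=D, to=B, msg='req')): A:[] B:[req] C:[] D:[]
After 4 (process(C)): A:[] B:[req] C:[] D:[]
After 5 (send(from=C, to=A, msg='ok')): A:[ok] B:[req] C:[] D:[]
After 6 (send(from=B, to=A, msg='err')): A:[ok,err] B:[req] C:[] D:[]

(empty)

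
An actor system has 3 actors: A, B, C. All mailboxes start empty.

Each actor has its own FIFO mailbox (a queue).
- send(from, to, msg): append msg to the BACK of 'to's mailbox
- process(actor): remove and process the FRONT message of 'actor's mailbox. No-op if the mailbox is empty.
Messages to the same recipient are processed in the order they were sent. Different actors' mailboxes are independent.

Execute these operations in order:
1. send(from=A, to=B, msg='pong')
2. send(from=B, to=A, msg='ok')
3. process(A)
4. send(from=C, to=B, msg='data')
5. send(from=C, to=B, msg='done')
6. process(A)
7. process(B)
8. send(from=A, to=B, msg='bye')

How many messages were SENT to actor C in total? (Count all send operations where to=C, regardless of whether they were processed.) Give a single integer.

After 1 (send(from=A, to=B, msg='pong')): A:[] B:[pong] C:[]
After 2 (send(from=B, to=A, msg='ok')): A:[ok] B:[pong] C:[]
After 3 (process(A)): A:[] B:[pong] C:[]
After 4 (send(from=C, to=B, msg='data')): A:[] B:[pong,data] C:[]
After 5 (send(from=C, to=B, msg='done')): A:[] B:[pong,data,done] C:[]
After 6 (process(A)): A:[] B:[pong,data,done] C:[]
After 7 (process(B)): A:[] B:[data,done] C:[]
After 8 (send(from=A, to=B, msg='bye')): A:[] B:[data,done,bye] C:[]

Answer: 0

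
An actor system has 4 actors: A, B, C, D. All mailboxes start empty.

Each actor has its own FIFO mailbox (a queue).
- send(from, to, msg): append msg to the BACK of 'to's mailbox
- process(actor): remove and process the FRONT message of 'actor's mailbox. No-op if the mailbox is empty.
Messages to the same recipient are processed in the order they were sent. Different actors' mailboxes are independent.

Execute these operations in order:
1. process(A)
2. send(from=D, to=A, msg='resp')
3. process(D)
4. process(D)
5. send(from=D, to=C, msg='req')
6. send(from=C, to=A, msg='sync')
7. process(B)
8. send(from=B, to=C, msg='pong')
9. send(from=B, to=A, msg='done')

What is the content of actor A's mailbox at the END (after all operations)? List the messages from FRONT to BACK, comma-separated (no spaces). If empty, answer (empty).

Answer: resp,sync,done

Derivation:
After 1 (process(A)): A:[] B:[] C:[] D:[]
After 2 (send(from=D, to=A, msg='resp')): A:[resp] B:[] C:[] D:[]
After 3 (process(D)): A:[resp] B:[] C:[] D:[]
After 4 (process(D)): A:[resp] B:[] C:[] D:[]
After 5 (send(from=D, to=C, msg='req')): A:[resp] B:[] C:[req] D:[]
After 6 (send(from=C, to=A, msg='sync')): A:[resp,sync] B:[] C:[req] D:[]
After 7 (process(B)): A:[resp,sync] B:[] C:[req] D:[]
After 8 (send(from=B, to=C, msg='pong')): A:[resp,sync] B:[] C:[req,pong] D:[]
After 9 (send(from=B, to=A, msg='done')): A:[resp,sync,done] B:[] C:[req,pong] D:[]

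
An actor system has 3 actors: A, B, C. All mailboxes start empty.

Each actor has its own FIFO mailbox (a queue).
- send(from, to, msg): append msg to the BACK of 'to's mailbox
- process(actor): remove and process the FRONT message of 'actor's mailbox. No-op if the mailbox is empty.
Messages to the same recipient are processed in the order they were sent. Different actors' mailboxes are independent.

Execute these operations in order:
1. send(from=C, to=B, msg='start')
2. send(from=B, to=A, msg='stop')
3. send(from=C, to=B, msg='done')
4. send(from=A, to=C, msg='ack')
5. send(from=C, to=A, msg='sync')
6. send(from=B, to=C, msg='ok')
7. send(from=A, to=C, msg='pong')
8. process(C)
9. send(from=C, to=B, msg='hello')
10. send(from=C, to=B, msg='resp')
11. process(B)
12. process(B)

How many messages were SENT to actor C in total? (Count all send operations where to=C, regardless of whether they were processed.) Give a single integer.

After 1 (send(from=C, to=B, msg='start')): A:[] B:[start] C:[]
After 2 (send(from=B, to=A, msg='stop')): A:[stop] B:[start] C:[]
After 3 (send(from=C, to=B, msg='done')): A:[stop] B:[start,done] C:[]
After 4 (send(from=A, to=C, msg='ack')): A:[stop] B:[start,done] C:[ack]
After 5 (send(from=C, to=A, msg='sync')): A:[stop,sync] B:[start,done] C:[ack]
After 6 (send(from=B, to=C, msg='ok')): A:[stop,sync] B:[start,done] C:[ack,ok]
After 7 (send(from=A, to=C, msg='pong')): A:[stop,sync] B:[start,done] C:[ack,ok,pong]
After 8 (process(C)): A:[stop,sync] B:[start,done] C:[ok,pong]
After 9 (send(from=C, to=B, msg='hello')): A:[stop,sync] B:[start,done,hello] C:[ok,pong]
After 10 (send(from=C, to=B, msg='resp')): A:[stop,sync] B:[start,done,hello,resp] C:[ok,pong]
After 11 (process(B)): A:[stop,sync] B:[done,hello,resp] C:[ok,pong]
After 12 (process(B)): A:[stop,sync] B:[hello,resp] C:[ok,pong]

Answer: 3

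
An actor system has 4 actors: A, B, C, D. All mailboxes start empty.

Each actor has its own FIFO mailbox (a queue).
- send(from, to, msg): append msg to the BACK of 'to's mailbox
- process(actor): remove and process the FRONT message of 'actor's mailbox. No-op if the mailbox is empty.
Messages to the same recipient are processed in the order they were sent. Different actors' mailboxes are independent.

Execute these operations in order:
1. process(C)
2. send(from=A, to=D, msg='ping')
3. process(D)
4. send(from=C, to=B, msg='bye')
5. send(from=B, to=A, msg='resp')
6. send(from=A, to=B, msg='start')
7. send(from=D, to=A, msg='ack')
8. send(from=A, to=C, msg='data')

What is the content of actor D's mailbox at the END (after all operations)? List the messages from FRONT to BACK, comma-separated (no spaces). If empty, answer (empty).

Answer: (empty)

Derivation:
After 1 (process(C)): A:[] B:[] C:[] D:[]
After 2 (send(from=A, to=D, msg='ping')): A:[] B:[] C:[] D:[ping]
After 3 (process(D)): A:[] B:[] C:[] D:[]
After 4 (send(from=C, to=B, msg='bye')): A:[] B:[bye] C:[] D:[]
After 5 (send(from=B, to=A, msg='resp')): A:[resp] B:[bye] C:[] D:[]
After 6 (send(from=A, to=B, msg='start')): A:[resp] B:[bye,start] C:[] D:[]
After 7 (send(from=D, to=A, msg='ack')): A:[resp,ack] B:[bye,start] C:[] D:[]
After 8 (send(from=A, to=C, msg='data')): A:[resp,ack] B:[bye,start] C:[data] D:[]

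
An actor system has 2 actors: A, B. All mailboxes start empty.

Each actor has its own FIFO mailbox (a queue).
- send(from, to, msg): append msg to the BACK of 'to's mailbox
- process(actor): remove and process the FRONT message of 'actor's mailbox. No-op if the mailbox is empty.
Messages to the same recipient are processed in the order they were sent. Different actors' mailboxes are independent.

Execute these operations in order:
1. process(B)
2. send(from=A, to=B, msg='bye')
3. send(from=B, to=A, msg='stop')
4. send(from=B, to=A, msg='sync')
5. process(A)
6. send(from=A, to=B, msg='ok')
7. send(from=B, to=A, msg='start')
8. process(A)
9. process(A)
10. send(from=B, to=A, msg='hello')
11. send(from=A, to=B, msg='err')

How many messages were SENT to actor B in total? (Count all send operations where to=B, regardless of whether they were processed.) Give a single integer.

Answer: 3

Derivation:
After 1 (process(B)): A:[] B:[]
After 2 (send(from=A, to=B, msg='bye')): A:[] B:[bye]
After 3 (send(from=B, to=A, msg='stop')): A:[stop] B:[bye]
After 4 (send(from=B, to=A, msg='sync')): A:[stop,sync] B:[bye]
After 5 (process(A)): A:[sync] B:[bye]
After 6 (send(from=A, to=B, msg='ok')): A:[sync] B:[bye,ok]
After 7 (send(from=B, to=A, msg='start')): A:[sync,start] B:[bye,ok]
After 8 (process(A)): A:[start] B:[bye,ok]
After 9 (process(A)): A:[] B:[bye,ok]
After 10 (send(from=B, to=A, msg='hello')): A:[hello] B:[bye,ok]
After 11 (send(from=A, to=B, msg='err')): A:[hello] B:[bye,ok,err]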